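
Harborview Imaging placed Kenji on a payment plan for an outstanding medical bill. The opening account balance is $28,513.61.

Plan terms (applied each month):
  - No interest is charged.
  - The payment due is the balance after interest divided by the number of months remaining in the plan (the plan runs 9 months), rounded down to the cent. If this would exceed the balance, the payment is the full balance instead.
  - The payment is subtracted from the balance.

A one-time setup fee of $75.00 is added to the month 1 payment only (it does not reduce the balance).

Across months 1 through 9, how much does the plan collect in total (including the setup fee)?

$28,588.61

# | Opening | Payment | Fee | End bal
1 | $28,513.61 | $3,168.17 | $75.00 | $25,345.44
2 | $25,345.44 | $3,168.18 | — | $22,177.26
3 | $22,177.26 | $3,168.18 | — | $19,009.08
4 | $19,009.08 | $3,168.18 | — | $15,840.90
5 | $15,840.90 | $3,168.18 | — | $12,672.72
6 | $12,672.72 | $3,168.18 | — | $9,504.54
7 | $9,504.54 | $3,168.18 | — | $6,336.36
8 | $6,336.36 | $3,168.18 | — | $3,168.18
9 | $3,168.18 | $3,168.18 | — | $0.00
Total paid: $28,588.61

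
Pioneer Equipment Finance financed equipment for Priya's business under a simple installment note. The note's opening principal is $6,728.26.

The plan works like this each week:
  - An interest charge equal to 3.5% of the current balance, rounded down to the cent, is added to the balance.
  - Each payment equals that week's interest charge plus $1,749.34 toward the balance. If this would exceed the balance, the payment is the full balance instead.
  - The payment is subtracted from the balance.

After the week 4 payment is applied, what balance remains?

$0.00

Week 1: opening $6,728.26; interest $235.48 → $6,963.74; payment $1,984.82; balance $4,978.92
Week 2: opening $4,978.92; interest $174.26 → $5,153.18; payment $1,923.60; balance $3,229.58
Week 3: opening $3,229.58; interest $113.03 → $3,342.61; payment $1,862.37; balance $1,480.24
Week 4: opening $1,480.24; interest $51.80 → $1,532.04; payment $1,532.04; balance $0.00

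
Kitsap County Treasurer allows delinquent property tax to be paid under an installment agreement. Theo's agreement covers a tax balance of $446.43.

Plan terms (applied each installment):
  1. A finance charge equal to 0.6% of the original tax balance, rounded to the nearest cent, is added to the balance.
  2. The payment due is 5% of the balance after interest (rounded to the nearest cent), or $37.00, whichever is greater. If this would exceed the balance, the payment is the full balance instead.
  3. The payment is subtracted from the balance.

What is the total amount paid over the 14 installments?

$483.95

Installment 1: $446.43 +$2.68 interest = $449.11; pay $37.00 → $412.11
Installment 2: $412.11 +$2.68 interest = $414.79; pay $37.00 → $377.79
Installment 3: $377.79 +$2.68 interest = $380.47; pay $37.00 → $343.47
Installment 4: $343.47 +$2.68 interest = $346.15; pay $37.00 → $309.15
Installment 5: $309.15 +$2.68 interest = $311.83; pay $37.00 → $274.83
Installment 6: $274.83 +$2.68 interest = $277.51; pay $37.00 → $240.51
Installment 7: $240.51 +$2.68 interest = $243.19; pay $37.00 → $206.19
Installment 8: $206.19 +$2.68 interest = $208.87; pay $37.00 → $171.87
Installment 9: $171.87 +$2.68 interest = $174.55; pay $37.00 → $137.55
Installment 10: $137.55 +$2.68 interest = $140.23; pay $37.00 → $103.23
Installment 11: $103.23 +$2.68 interest = $105.91; pay $37.00 → $68.91
Installment 12: $68.91 +$2.68 interest = $71.59; pay $37.00 → $34.59
Installment 13: $34.59 +$2.68 interest = $37.27; pay $37.00 → $0.27
Installment 14: $0.27 +$2.68 interest = $2.95; pay $2.95 → $0.00
Total paid: $483.95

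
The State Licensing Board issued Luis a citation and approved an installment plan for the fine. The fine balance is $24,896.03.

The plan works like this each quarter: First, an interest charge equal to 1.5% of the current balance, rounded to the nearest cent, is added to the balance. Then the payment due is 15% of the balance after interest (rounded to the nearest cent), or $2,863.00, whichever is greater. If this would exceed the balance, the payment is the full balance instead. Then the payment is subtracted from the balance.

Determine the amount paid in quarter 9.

$2,463.86

Quarter 1: $24,896.03 +$373.44 interest = $25,269.47; pay $3,790.42 → $21,479.05
Quarter 2: $21,479.05 +$322.19 interest = $21,801.24; pay $3,270.19 → $18,531.05
Quarter 3: $18,531.05 +$277.97 interest = $18,809.02; pay $2,863.00 → $15,946.02
Quarter 4: $15,946.02 +$239.19 interest = $16,185.21; pay $2,863.00 → $13,322.21
Quarter 5: $13,322.21 +$199.83 interest = $13,522.04; pay $2,863.00 → $10,659.04
Quarter 6: $10,659.04 +$159.89 interest = $10,818.93; pay $2,863.00 → $7,955.93
Quarter 7: $7,955.93 +$119.34 interest = $8,075.27; pay $2,863.00 → $5,212.27
Quarter 8: $5,212.27 +$78.18 interest = $5,290.45; pay $2,863.00 → $2,427.45
Quarter 9: $2,427.45 +$36.41 interest = $2,463.86; pay $2,463.86 → $0.00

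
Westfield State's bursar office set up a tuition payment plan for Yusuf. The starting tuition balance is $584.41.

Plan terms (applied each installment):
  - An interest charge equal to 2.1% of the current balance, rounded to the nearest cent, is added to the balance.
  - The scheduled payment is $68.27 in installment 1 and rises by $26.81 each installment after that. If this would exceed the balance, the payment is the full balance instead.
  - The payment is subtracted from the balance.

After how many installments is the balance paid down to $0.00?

6

Installment 1: $584.41 +$12.27 interest = $596.68; pay $68.27 → $528.41
Installment 2: $528.41 +$11.10 interest = $539.51; pay $95.08 → $444.43
Installment 3: $444.43 +$9.33 interest = $453.76; pay $121.89 → $331.87
Installment 4: $331.87 +$6.97 interest = $338.84; pay $148.70 → $190.14
Installment 5: $190.14 +$3.99 interest = $194.13; pay $175.51 → $18.62
Installment 6: $18.62 +$0.39 interest = $19.01; pay $19.01 → $0.00
Balance reaches $0.00 in installment 6.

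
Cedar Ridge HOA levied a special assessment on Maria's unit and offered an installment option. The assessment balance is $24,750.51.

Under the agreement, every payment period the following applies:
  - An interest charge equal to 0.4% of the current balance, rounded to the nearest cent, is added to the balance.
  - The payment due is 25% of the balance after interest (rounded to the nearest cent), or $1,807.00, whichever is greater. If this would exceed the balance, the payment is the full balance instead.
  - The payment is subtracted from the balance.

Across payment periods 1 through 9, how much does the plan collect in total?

$25,107.27

Payment period 1: $24,750.51 +$99.00 interest = $24,849.51; pay $6,212.38 → $18,637.13
Payment period 2: $18,637.13 +$74.55 interest = $18,711.68; pay $4,677.92 → $14,033.76
Payment period 3: $14,033.76 +$56.14 interest = $14,089.90; pay $3,522.48 → $10,567.42
Payment period 4: $10,567.42 +$42.27 interest = $10,609.69; pay $2,652.42 → $7,957.27
Payment period 5: $7,957.27 +$31.83 interest = $7,989.10; pay $1,997.28 → $5,991.82
Payment period 6: $5,991.82 +$23.97 interest = $6,015.79; pay $1,807.00 → $4,208.79
Payment period 7: $4,208.79 +$16.84 interest = $4,225.63; pay $1,807.00 → $2,418.63
Payment period 8: $2,418.63 +$9.67 interest = $2,428.30; pay $1,807.00 → $621.30
Payment period 9: $621.30 +$2.49 interest = $623.79; pay $623.79 → $0.00
Total paid: $25,107.27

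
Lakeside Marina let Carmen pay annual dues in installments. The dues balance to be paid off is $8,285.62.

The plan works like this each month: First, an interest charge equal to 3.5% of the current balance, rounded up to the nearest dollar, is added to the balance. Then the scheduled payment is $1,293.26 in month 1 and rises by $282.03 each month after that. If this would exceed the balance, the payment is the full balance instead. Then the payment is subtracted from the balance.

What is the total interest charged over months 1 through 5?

Month 1: opening $8,285.62; interest $290.00 → $8,575.62; payment $1,293.26; balance $7,282.36
Month 2: opening $7,282.36; interest $255.00 → $7,537.36; payment $1,575.29; balance $5,962.07
Month 3: opening $5,962.07; interest $209.00 → $6,171.07; payment $1,857.32; balance $4,313.75
Month 4: opening $4,313.75; interest $151.00 → $4,464.75; payment $2,139.35; balance $2,325.40
Month 5: opening $2,325.40; interest $82.00 → $2,407.40; payment $2,407.40; balance $0.00
Total interest: $290.00 + $255.00 + $209.00 + $151.00 + $82.00 = $987.00

$987.00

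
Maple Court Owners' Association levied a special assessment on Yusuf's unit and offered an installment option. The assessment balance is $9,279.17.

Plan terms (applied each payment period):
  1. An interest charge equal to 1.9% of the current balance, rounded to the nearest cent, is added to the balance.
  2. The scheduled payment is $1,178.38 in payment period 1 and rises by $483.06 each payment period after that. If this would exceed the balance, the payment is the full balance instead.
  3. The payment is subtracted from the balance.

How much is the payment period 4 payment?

Payment period 1: $9,279.17 +$176.30 interest = $9,455.47; pay $1,178.38 → $8,277.09
Payment period 2: $8,277.09 +$157.26 interest = $8,434.35; pay $1,661.44 → $6,772.91
Payment period 3: $6,772.91 +$128.69 interest = $6,901.60; pay $2,144.50 → $4,757.10
Payment period 4: $4,757.10 +$90.38 interest = $4,847.48; pay $2,627.56 → $2,219.92

$2,627.56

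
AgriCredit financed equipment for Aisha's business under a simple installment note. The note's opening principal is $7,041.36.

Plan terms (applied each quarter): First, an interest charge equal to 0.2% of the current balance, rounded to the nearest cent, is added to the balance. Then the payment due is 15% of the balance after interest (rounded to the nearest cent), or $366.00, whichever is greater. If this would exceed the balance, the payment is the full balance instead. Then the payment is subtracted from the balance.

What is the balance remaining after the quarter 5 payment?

$3,155.65

# | Opening | Interest | Payment | End bal
1 | $7,041.36 | $14.08 | $1,058.32 | $5,997.12
2 | $5,997.12 | $11.99 | $901.37 | $5,107.74
3 | $5,107.74 | $10.22 | $767.69 | $4,350.27
4 | $4,350.27 | $8.70 | $653.85 | $3,705.12
5 | $3,705.12 | $7.41 | $556.88 | $3,155.65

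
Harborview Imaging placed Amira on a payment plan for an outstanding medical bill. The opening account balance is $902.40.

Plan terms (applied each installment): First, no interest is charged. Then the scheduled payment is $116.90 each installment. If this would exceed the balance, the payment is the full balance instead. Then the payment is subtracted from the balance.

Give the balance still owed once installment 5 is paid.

Installment 1: $902.40 − $116.90 → $785.50
Installment 2: $785.50 − $116.90 → $668.60
Installment 3: $668.60 − $116.90 → $551.70
Installment 4: $551.70 − $116.90 → $434.80
Installment 5: $434.80 − $116.90 → $317.90

$317.90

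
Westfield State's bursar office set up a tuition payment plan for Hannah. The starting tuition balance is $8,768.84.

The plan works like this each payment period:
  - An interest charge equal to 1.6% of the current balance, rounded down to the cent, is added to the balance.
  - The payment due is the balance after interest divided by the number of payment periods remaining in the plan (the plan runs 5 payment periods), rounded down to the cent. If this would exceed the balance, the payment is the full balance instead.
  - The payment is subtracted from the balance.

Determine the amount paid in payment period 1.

Payment period 1: opening $8,768.84; interest $140.30 → $8,909.14; payment $1,781.82; balance $7,127.32

$1,781.82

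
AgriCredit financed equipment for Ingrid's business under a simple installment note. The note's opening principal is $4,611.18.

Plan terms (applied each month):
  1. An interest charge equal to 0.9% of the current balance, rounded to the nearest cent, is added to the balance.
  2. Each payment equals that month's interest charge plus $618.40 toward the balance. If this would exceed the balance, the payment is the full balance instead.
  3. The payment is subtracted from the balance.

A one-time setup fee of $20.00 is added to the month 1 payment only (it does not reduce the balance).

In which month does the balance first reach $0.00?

8

Month 1: opening $4,611.18; interest $41.50 → $4,652.68; payment $659.90 (+ $20.00 fee); balance $3,992.78
Month 2: opening $3,992.78; interest $35.94 → $4,028.72; payment $654.34; balance $3,374.38
Month 3: opening $3,374.38; interest $30.37 → $3,404.75; payment $648.77; balance $2,755.98
Month 4: opening $2,755.98; interest $24.80 → $2,780.78; payment $643.20; balance $2,137.58
Month 5: opening $2,137.58; interest $19.24 → $2,156.82; payment $637.64; balance $1,519.18
Month 6: opening $1,519.18; interest $13.67 → $1,532.85; payment $632.07; balance $900.78
Month 7: opening $900.78; interest $8.11 → $908.89; payment $626.51; balance $282.38
Month 8: opening $282.38; interest $2.54 → $284.92; payment $284.92; balance $0.00
Balance reaches $0.00 in month 8.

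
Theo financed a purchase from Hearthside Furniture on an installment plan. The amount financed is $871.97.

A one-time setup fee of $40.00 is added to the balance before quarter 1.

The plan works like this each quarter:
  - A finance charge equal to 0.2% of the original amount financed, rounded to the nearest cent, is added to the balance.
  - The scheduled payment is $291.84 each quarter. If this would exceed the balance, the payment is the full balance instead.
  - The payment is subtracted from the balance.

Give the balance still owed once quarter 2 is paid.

$331.77

Quarter 1: $911.97 +$1.74 interest = $913.71; pay $291.84 → $621.87
Quarter 2: $621.87 +$1.74 interest = $623.61; pay $291.84 → $331.77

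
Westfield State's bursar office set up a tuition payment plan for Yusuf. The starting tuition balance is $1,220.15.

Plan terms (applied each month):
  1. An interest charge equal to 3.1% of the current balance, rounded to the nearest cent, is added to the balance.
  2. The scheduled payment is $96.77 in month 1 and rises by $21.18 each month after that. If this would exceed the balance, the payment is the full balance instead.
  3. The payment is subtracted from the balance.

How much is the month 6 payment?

Month 1: opening $1,220.15; interest $37.82 → $1,257.97; payment $96.77; balance $1,161.20
Month 2: opening $1,161.20; interest $36.00 → $1,197.20; payment $117.95; balance $1,079.25
Month 3: opening $1,079.25; interest $33.46 → $1,112.71; payment $139.13; balance $973.58
Month 4: opening $973.58; interest $30.18 → $1,003.76; payment $160.31; balance $843.45
Month 5: opening $843.45; interest $26.15 → $869.60; payment $181.49; balance $688.11
Month 6: opening $688.11; interest $21.33 → $709.44; payment $202.67; balance $506.77

$202.67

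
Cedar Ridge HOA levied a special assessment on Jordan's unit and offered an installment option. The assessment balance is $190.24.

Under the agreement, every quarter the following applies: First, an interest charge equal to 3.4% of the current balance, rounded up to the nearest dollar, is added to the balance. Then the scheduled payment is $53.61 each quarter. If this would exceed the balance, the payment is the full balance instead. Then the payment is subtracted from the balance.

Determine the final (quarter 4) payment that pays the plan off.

$47.41

Quarter 1: opening $190.24; interest $7.00 → $197.24; payment $53.61; balance $143.63
Quarter 2: opening $143.63; interest $5.00 → $148.63; payment $53.61; balance $95.02
Quarter 3: opening $95.02; interest $4.00 → $99.02; payment $53.61; balance $45.41
Quarter 4: opening $45.41; interest $2.00 → $47.41; payment $47.41; balance $0.00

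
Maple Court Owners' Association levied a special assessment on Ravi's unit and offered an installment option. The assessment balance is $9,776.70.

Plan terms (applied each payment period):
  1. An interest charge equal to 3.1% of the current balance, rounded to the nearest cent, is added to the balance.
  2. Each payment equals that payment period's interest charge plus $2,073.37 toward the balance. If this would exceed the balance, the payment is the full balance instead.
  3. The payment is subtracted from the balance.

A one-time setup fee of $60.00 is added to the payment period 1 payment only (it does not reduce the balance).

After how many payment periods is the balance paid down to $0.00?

Payment period 1: opening $9,776.70; interest $303.08 → $10,079.78; payment $2,376.45 (+ $60.00 fee); balance $7,703.33
Payment period 2: opening $7,703.33; interest $238.80 → $7,942.13; payment $2,312.17; balance $5,629.96
Payment period 3: opening $5,629.96; interest $174.53 → $5,804.49; payment $2,247.90; balance $3,556.59
Payment period 4: opening $3,556.59; interest $110.25 → $3,666.84; payment $2,183.62; balance $1,483.22
Payment period 5: opening $1,483.22; interest $45.98 → $1,529.20; payment $1,529.20; balance $0.00
Balance reaches $0.00 in payment period 5.

5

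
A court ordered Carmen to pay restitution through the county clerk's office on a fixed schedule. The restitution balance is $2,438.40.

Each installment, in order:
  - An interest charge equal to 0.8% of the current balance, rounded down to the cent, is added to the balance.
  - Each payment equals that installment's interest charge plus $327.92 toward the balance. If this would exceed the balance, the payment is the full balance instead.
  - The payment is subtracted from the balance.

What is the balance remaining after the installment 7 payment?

Installment 1: $2,438.40 +$19.50 interest = $2,457.90; pay $347.42 → $2,110.48
Installment 2: $2,110.48 +$16.88 interest = $2,127.36; pay $344.80 → $1,782.56
Installment 3: $1,782.56 +$14.26 interest = $1,796.82; pay $342.18 → $1,454.64
Installment 4: $1,454.64 +$11.63 interest = $1,466.27; pay $339.55 → $1,126.72
Installment 5: $1,126.72 +$9.01 interest = $1,135.73; pay $336.93 → $798.80
Installment 6: $798.80 +$6.39 interest = $805.19; pay $334.31 → $470.88
Installment 7: $470.88 +$3.76 interest = $474.64; pay $331.68 → $142.96

$142.96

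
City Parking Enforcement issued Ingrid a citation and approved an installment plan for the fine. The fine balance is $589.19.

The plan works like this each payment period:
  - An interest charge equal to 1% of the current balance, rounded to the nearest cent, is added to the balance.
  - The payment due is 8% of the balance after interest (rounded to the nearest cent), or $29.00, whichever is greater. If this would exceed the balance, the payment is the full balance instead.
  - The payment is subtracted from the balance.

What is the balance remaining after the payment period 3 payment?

Payment period 1: opening $589.19; interest $5.89 → $595.08; payment $47.61; balance $547.47
Payment period 2: opening $547.47; interest $5.47 → $552.94; payment $44.24; balance $508.70
Payment period 3: opening $508.70; interest $5.09 → $513.79; payment $41.10; balance $472.69

$472.69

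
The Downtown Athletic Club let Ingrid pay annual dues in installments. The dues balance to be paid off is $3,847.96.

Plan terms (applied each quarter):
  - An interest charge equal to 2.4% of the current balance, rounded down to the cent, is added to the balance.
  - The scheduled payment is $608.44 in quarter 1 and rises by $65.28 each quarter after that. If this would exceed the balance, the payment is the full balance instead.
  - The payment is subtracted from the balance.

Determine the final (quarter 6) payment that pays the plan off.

Quarter 1: opening $3,847.96; interest $92.35 → $3,940.31; payment $608.44; balance $3,331.87
Quarter 2: opening $3,331.87; interest $79.96 → $3,411.83; payment $673.72; balance $2,738.11
Quarter 3: opening $2,738.11; interest $65.71 → $2,803.82; payment $739.00; balance $2,064.82
Quarter 4: opening $2,064.82; interest $49.55 → $2,114.37; payment $804.28; balance $1,310.09
Quarter 5: opening $1,310.09; interest $31.44 → $1,341.53; payment $869.56; balance $471.97
Quarter 6: opening $471.97; interest $11.32 → $483.29; payment $483.29; balance $0.00

$483.29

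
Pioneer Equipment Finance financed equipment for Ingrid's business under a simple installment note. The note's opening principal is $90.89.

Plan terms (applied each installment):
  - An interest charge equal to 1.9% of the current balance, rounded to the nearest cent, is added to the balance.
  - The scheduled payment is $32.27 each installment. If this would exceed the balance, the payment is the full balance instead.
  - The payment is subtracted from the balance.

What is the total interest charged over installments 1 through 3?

$3.44

Installment 1: opening $90.89; interest $1.73 → $92.62; payment $32.27; balance $60.35
Installment 2: opening $60.35; interest $1.15 → $61.50; payment $32.27; balance $29.23
Installment 3: opening $29.23; interest $0.56 → $29.79; payment $29.79; balance $0.00
Total interest: $1.73 + $1.15 + $0.56 = $3.44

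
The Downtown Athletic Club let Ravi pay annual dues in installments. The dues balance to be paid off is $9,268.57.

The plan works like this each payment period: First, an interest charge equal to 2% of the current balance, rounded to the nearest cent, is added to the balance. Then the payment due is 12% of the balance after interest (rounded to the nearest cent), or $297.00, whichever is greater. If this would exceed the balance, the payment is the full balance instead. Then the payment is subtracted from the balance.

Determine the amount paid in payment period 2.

Payment period 1: $9,268.57 +$185.37 interest = $9,453.94; pay $1,134.47 → $8,319.47
Payment period 2: $8,319.47 +$166.39 interest = $8,485.86; pay $1,018.30 → $7,467.56

$1,018.30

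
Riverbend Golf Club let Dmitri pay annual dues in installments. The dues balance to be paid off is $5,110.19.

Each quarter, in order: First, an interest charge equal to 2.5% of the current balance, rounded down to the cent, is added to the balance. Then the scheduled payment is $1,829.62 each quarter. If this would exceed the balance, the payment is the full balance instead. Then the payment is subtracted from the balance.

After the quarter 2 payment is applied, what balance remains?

$1,663.90

Quarter 1: opening $5,110.19; interest $127.75 → $5,237.94; payment $1,829.62; balance $3,408.32
Quarter 2: opening $3,408.32; interest $85.20 → $3,493.52; payment $1,829.62; balance $1,663.90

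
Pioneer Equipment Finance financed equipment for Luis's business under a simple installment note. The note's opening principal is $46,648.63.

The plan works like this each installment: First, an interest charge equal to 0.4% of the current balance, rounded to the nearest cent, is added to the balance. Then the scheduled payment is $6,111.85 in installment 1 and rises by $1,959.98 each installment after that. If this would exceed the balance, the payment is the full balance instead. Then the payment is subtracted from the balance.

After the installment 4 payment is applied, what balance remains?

Installment 1: opening $46,648.63; interest $186.59 → $46,835.22; payment $6,111.85; balance $40,723.37
Installment 2: opening $40,723.37; interest $162.89 → $40,886.26; payment $8,071.83; balance $32,814.43
Installment 3: opening $32,814.43; interest $131.26 → $32,945.69; payment $10,031.81; balance $22,913.88
Installment 4: opening $22,913.88; interest $91.66 → $23,005.54; payment $11,991.79; balance $11,013.75

$11,013.75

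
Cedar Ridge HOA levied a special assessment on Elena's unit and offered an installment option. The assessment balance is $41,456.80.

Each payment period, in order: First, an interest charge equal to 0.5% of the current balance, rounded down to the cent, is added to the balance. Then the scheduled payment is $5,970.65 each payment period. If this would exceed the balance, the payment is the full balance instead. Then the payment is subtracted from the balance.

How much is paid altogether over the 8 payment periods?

Payment period 1: $41,456.80 +$207.28 interest = $41,664.08; pay $5,970.65 → $35,693.43
Payment period 2: $35,693.43 +$178.46 interest = $35,871.89; pay $5,970.65 → $29,901.24
Payment period 3: $29,901.24 +$149.50 interest = $30,050.74; pay $5,970.65 → $24,080.09
Payment period 4: $24,080.09 +$120.40 interest = $24,200.49; pay $5,970.65 → $18,229.84
Payment period 5: $18,229.84 +$91.14 interest = $18,320.98; pay $5,970.65 → $12,350.33
Payment period 6: $12,350.33 +$61.75 interest = $12,412.08; pay $5,970.65 → $6,441.43
Payment period 7: $6,441.43 +$32.20 interest = $6,473.63; pay $5,970.65 → $502.98
Payment period 8: $502.98 +$2.51 interest = $505.49; pay $505.49 → $0.00
Total paid: $42,300.04

$42,300.04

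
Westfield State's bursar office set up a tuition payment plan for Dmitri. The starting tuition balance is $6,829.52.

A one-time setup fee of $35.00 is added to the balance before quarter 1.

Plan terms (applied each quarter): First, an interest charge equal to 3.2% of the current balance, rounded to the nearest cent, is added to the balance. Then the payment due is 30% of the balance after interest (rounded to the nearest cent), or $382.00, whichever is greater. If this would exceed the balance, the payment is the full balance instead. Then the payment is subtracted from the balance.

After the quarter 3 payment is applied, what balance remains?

$2,587.87

Quarter 1: $6,864.52 +$219.66 interest = $7,084.18; pay $2,125.25 → $4,958.93
Quarter 2: $4,958.93 +$158.69 interest = $5,117.62; pay $1,535.29 → $3,582.33
Quarter 3: $3,582.33 +$114.63 interest = $3,696.96; pay $1,109.09 → $2,587.87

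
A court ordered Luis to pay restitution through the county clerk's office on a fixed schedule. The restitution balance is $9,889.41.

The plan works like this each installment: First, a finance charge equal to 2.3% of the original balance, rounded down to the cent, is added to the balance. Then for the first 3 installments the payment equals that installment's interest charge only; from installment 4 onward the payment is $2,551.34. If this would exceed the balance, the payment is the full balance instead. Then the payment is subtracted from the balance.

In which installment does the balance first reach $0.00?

8

Installment 1: $9,889.41 +$227.45 interest = $10,116.86; pay $227.45 → $9,889.41
Installment 2: $9,889.41 +$227.45 interest = $10,116.86; pay $227.45 → $9,889.41
Installment 3: $9,889.41 +$227.45 interest = $10,116.86; pay $227.45 → $9,889.41
Installment 4: $9,889.41 +$227.45 interest = $10,116.86; pay $2,551.34 → $7,565.52
Installment 5: $7,565.52 +$227.45 interest = $7,792.97; pay $2,551.34 → $5,241.63
Installment 6: $5,241.63 +$227.45 interest = $5,469.08; pay $2,551.34 → $2,917.74
Installment 7: $2,917.74 +$227.45 interest = $3,145.19; pay $2,551.34 → $593.85
Installment 8: $593.85 +$227.45 interest = $821.30; pay $821.30 → $0.00
Balance reaches $0.00 in installment 8.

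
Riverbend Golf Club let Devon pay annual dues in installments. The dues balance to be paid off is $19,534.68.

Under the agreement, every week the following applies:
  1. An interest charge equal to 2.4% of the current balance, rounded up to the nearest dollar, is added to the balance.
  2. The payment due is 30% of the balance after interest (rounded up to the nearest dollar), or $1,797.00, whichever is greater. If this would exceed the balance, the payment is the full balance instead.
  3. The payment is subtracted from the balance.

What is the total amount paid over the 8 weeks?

Week 1: $19,534.68 +$469.00 interest = $20,003.68; pay $6,002.00 → $14,001.68
Week 2: $14,001.68 +$337.00 interest = $14,338.68; pay $4,302.00 → $10,036.68
Week 3: $10,036.68 +$241.00 interest = $10,277.68; pay $3,084.00 → $7,193.68
Week 4: $7,193.68 +$173.00 interest = $7,366.68; pay $2,211.00 → $5,155.68
Week 5: $5,155.68 +$124.00 interest = $5,279.68; pay $1,797.00 → $3,482.68
Week 6: $3,482.68 +$84.00 interest = $3,566.68; pay $1,797.00 → $1,769.68
Week 7: $1,769.68 +$43.00 interest = $1,812.68; pay $1,797.00 → $15.68
Week 8: $15.68 +$1.00 interest = $16.68; pay $16.68 → $0.00
Total paid: $21,006.68

$21,006.68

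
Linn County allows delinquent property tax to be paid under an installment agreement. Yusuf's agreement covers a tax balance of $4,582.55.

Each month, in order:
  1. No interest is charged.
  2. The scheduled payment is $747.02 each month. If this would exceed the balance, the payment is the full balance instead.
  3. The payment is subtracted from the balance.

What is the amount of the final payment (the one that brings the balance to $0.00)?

# | Opening | Payment | End bal
1 | $4,582.55 | $747.02 | $3,835.53
2 | $3,835.53 | $747.02 | $3,088.51
3 | $3,088.51 | $747.02 | $2,341.49
4 | $2,341.49 | $747.02 | $1,594.47
5 | $1,594.47 | $747.02 | $847.45
6 | $847.45 | $747.02 | $100.43
7 | $100.43 | $100.43 | $0.00

$100.43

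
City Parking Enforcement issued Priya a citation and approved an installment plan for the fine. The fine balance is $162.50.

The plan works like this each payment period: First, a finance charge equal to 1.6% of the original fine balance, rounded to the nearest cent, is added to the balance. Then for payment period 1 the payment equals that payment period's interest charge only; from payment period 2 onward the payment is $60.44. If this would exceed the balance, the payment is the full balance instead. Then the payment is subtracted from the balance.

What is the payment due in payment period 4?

Payment period 1: opening $162.50; interest $2.60 → $165.10; payment $2.60; balance $162.50
Payment period 2: opening $162.50; interest $2.60 → $165.10; payment $60.44; balance $104.66
Payment period 3: opening $104.66; interest $2.60 → $107.26; payment $60.44; balance $46.82
Payment period 4: opening $46.82; interest $2.60 → $49.42; payment $49.42; balance $0.00

$49.42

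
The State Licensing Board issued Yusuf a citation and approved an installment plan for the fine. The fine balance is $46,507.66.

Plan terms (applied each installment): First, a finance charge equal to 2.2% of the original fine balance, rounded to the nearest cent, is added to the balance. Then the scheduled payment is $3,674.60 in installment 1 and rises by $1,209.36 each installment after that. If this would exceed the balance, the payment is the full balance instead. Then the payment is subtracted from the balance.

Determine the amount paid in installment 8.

$3,574.26

Installment 1: opening $46,507.66; interest $1,023.17 → $47,530.83; payment $3,674.60; balance $43,856.23
Installment 2: opening $43,856.23; interest $1,023.17 → $44,879.40; payment $4,883.96; balance $39,995.44
Installment 3: opening $39,995.44; interest $1,023.17 → $41,018.61; payment $6,093.32; balance $34,925.29
Installment 4: opening $34,925.29; interest $1,023.17 → $35,948.46; payment $7,302.68; balance $28,645.78
Installment 5: opening $28,645.78; interest $1,023.17 → $29,668.95; payment $8,512.04; balance $21,156.91
Installment 6: opening $21,156.91; interest $1,023.17 → $22,180.08; payment $9,721.40; balance $12,458.68
Installment 7: opening $12,458.68; interest $1,023.17 → $13,481.85; payment $10,930.76; balance $2,551.09
Installment 8: opening $2,551.09; interest $1,023.17 → $3,574.26; payment $3,574.26; balance $0.00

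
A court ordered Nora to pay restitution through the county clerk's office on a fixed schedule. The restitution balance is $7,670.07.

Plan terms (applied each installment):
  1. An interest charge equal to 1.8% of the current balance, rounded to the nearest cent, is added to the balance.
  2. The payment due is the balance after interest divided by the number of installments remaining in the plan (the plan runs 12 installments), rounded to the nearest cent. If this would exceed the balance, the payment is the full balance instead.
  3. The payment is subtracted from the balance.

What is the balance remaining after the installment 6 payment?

$4,268.31

Installment 1: $7,670.07 +$138.06 interest = $7,808.13; pay $650.68 → $7,157.45
Installment 2: $7,157.45 +$128.83 interest = $7,286.28; pay $662.39 → $6,623.89
Installment 3: $6,623.89 +$119.23 interest = $6,743.12; pay $674.31 → $6,068.81
Installment 4: $6,068.81 +$109.24 interest = $6,178.05; pay $686.45 → $5,491.60
Installment 5: $5,491.60 +$98.85 interest = $5,590.45; pay $698.81 → $4,891.64
Installment 6: $4,891.64 +$88.05 interest = $4,979.69; pay $711.38 → $4,268.31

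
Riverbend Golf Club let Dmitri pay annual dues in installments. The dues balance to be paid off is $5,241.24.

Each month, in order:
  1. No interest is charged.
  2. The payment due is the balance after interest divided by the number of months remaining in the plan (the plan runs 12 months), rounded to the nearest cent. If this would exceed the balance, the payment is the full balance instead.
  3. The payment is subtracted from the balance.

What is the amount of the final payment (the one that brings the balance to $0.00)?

Month 1: opening $5,241.24; payment $436.77; balance $4,804.47
Month 2: opening $4,804.47; payment $436.77; balance $4,367.70
Month 3: opening $4,367.70; payment $436.77; balance $3,930.93
Month 4: opening $3,930.93; payment $436.77; balance $3,494.16
Month 5: opening $3,494.16; payment $436.77; balance $3,057.39
Month 6: opening $3,057.39; payment $436.77; balance $2,620.62
Month 7: opening $2,620.62; payment $436.77; balance $2,183.85
Month 8: opening $2,183.85; payment $436.77; balance $1,747.08
Month 9: opening $1,747.08; payment $436.77; balance $1,310.31
Month 10: opening $1,310.31; payment $436.77; balance $873.54
Month 11: opening $873.54; payment $436.77; balance $436.77
Month 12: opening $436.77; payment $436.77; balance $0.00

$436.77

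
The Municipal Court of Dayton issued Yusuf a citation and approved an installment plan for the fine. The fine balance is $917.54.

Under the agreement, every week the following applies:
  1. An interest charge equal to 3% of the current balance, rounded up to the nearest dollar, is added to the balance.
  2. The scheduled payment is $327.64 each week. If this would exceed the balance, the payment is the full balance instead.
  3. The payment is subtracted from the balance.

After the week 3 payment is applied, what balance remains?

$0.00

Week 1: opening $917.54; interest $28.00 → $945.54; payment $327.64; balance $617.90
Week 2: opening $617.90; interest $19.00 → $636.90; payment $327.64; balance $309.26
Week 3: opening $309.26; interest $10.00 → $319.26; payment $319.26; balance $0.00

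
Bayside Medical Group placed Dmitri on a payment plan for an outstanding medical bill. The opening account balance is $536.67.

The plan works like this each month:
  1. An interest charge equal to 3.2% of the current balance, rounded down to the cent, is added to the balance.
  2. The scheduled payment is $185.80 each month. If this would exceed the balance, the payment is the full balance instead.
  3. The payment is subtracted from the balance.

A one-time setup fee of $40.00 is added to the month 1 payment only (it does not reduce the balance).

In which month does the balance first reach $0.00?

Month 1: $536.67 +$17.17 interest = $553.84; pay $185.80 (+ $40.00 fee) → $368.04
Month 2: $368.04 +$11.77 interest = $379.81; pay $185.80 → $194.01
Month 3: $194.01 +$6.20 interest = $200.21; pay $185.80 → $14.41
Month 4: $14.41 +$0.46 interest = $14.87; pay $14.87 → $0.00
Balance reaches $0.00 in month 4.

4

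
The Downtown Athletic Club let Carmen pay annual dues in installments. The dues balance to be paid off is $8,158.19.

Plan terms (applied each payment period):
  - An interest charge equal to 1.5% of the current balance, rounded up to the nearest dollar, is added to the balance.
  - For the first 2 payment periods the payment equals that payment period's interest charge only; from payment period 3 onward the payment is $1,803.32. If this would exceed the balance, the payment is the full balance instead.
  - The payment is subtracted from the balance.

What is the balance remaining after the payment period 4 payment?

$4,772.55

Payment period 1: opening $8,158.19; interest $123.00 → $8,281.19; payment $123.00; balance $8,158.19
Payment period 2: opening $8,158.19; interest $123.00 → $8,281.19; payment $123.00; balance $8,158.19
Payment period 3: opening $8,158.19; interest $123.00 → $8,281.19; payment $1,803.32; balance $6,477.87
Payment period 4: opening $6,477.87; interest $98.00 → $6,575.87; payment $1,803.32; balance $4,772.55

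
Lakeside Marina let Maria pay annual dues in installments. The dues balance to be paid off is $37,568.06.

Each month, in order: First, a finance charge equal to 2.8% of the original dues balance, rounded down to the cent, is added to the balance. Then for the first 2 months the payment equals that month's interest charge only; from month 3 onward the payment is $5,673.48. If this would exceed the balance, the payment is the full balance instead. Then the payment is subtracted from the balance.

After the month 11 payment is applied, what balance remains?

$0.00

Month 1: $37,568.06 +$1,051.90 interest = $38,619.96; pay $1,051.90 → $37,568.06
Month 2: $37,568.06 +$1,051.90 interest = $38,619.96; pay $1,051.90 → $37,568.06
Month 3: $37,568.06 +$1,051.90 interest = $38,619.96; pay $5,673.48 → $32,946.48
Month 4: $32,946.48 +$1,051.90 interest = $33,998.38; pay $5,673.48 → $28,324.90
Month 5: $28,324.90 +$1,051.90 interest = $29,376.80; pay $5,673.48 → $23,703.32
Month 6: $23,703.32 +$1,051.90 interest = $24,755.22; pay $5,673.48 → $19,081.74
Month 7: $19,081.74 +$1,051.90 interest = $20,133.64; pay $5,673.48 → $14,460.16
Month 8: $14,460.16 +$1,051.90 interest = $15,512.06; pay $5,673.48 → $9,838.58
Month 9: $9,838.58 +$1,051.90 interest = $10,890.48; pay $5,673.48 → $5,217.00
Month 10: $5,217.00 +$1,051.90 interest = $6,268.90; pay $5,673.48 → $595.42
Month 11: $595.42 +$1,051.90 interest = $1,647.32; pay $1,647.32 → $0.00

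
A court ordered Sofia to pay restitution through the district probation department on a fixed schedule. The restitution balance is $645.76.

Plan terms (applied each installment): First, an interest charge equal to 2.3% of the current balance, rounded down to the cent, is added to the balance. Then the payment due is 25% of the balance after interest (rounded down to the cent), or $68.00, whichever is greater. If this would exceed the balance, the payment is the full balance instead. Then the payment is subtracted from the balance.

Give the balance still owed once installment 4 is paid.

Installment 1: $645.76 +$14.85 interest = $660.61; pay $165.15 → $495.46
Installment 2: $495.46 +$11.39 interest = $506.85; pay $126.71 → $380.14
Installment 3: $380.14 +$8.74 interest = $388.88; pay $97.22 → $291.66
Installment 4: $291.66 +$6.70 interest = $298.36; pay $74.59 → $223.77

$223.77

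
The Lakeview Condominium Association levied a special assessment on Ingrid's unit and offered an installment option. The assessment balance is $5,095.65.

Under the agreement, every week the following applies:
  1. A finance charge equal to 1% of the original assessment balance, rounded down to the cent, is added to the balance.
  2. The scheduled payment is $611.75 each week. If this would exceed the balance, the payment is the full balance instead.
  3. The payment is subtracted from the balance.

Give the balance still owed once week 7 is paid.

# | Opening | Interest | Payment | End bal
1 | $5,095.65 | $50.95 | $611.75 | $4,534.85
2 | $4,534.85 | $50.95 | $611.75 | $3,974.05
3 | $3,974.05 | $50.95 | $611.75 | $3,413.25
4 | $3,413.25 | $50.95 | $611.75 | $2,852.45
5 | $2,852.45 | $50.95 | $611.75 | $2,291.65
6 | $2,291.65 | $50.95 | $611.75 | $1,730.85
7 | $1,730.85 | $50.95 | $611.75 | $1,170.05

$1,170.05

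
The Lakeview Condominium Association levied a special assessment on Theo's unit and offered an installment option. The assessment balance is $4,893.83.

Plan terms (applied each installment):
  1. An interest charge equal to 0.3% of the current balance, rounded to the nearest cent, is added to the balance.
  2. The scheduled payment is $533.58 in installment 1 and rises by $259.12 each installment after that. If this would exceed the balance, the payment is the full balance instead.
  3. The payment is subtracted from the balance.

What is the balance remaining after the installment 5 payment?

$0.00

# | Opening | Interest | Payment | End bal
1 | $4,893.83 | $14.68 | $533.58 | $4,374.93
2 | $4,374.93 | $13.12 | $792.70 | $3,595.35
3 | $3,595.35 | $10.79 | $1,051.82 | $2,554.32
4 | $2,554.32 | $7.66 | $1,310.94 | $1,251.04
5 | $1,251.04 | $3.75 | $1,254.79 | $0.00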